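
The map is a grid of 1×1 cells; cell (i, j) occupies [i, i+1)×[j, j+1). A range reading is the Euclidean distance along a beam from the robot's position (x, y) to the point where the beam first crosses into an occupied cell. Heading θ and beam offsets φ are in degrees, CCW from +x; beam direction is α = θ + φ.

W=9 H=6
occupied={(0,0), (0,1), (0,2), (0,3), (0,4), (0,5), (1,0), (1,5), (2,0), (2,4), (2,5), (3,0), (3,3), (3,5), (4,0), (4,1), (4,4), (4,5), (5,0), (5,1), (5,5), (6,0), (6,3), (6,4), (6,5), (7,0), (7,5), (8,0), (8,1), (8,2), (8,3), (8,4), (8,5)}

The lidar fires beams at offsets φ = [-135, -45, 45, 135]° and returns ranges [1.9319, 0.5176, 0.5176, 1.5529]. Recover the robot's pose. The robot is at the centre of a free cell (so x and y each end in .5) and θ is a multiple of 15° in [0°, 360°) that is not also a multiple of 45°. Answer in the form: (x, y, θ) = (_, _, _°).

Candidates: 21 free-cell centres × 16 headings = 336 poses. Raycast each; keep the one whose scan matches to 4 dp.
  (7.5, 2.5, 105°): beam 1 = 0.5774 ≠ 1.9319 ✗
  (1.5, 3.5, 285°): beam 1 = 0.5774 ≠ 1.9319 ✗
  (1.5, 4.5, 120°): beam 1 = 0.5176 ≠ 1.9319 ✗
  (5.5, 3.5, 120°): beam 1 = 0.5176 ≠ 1.9319 ✗
  …
  (3.5, 1.5, 330°): r_1=1.9319, r_2=0.5176, r_3=0.5176, r_4=1.5529 — all match ✓
Unique over the lattice → pose = (3.5, 1.5, 330°).

(x, y, θ) = (3.5, 1.5, 330°)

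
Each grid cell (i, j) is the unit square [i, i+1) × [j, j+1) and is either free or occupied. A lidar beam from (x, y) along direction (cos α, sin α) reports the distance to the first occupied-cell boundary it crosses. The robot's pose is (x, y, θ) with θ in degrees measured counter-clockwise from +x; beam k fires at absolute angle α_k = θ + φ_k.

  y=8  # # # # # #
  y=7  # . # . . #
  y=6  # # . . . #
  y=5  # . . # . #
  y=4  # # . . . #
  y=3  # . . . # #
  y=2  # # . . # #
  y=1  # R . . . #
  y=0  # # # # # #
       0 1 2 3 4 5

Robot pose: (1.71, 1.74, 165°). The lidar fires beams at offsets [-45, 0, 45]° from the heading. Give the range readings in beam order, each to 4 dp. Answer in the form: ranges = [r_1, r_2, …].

ranges = [0.3002, 0.7350, 0.8198]

beam 1: φ=-45°, α=120°
  d=(-0.5000,0.8660)  start (1,1)  tX=1.4200 tY=0.3002  stride 1/|dx|=2.0000 1/|dy|=1.1547
    cross y-line → (1,2), t=0.3002 (wall)
  → r_1 = 0.3002
beam 2: φ=0°, α=165°
  d=(-0.9659,0.2588)  start (1,1)  tX=0.7350 tY=1.0046  stride 1/|dx|=1.0353 1/|dy|=3.8637
    cross x-line → (0,1), t=0.7350 (wall)
  → r_2 = 0.7350
beam 3: φ=45°, α=210°
  d=(-0.8660,-0.5000)  start (1,1)  tX=0.8198 tY=1.4800  stride 1/|dx|=1.1547 1/|dy|=2.0000
    cross x-line → (0,1), t=0.8198 (wall)
  → r_3 = 0.8198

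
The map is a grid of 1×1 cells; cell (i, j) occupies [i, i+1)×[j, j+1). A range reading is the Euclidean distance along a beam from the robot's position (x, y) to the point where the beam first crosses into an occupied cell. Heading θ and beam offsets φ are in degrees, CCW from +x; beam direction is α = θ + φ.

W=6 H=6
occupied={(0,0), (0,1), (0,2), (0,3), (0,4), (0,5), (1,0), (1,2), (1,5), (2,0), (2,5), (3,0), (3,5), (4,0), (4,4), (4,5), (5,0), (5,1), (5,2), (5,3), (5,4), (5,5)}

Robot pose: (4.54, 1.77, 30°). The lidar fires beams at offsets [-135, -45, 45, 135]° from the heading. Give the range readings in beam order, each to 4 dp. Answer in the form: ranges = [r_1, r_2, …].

beam 1: φ=-135°, α=255°
  d=(-0.2588,-0.9659)  start (4,1)  tX=2.0864 tY=0.7972  stride 1/|dx|=3.8637 1/|dy|=1.0353
    cross y-line → (4,0), t=0.7972 (wall)
  → r_1 = 0.7972
beam 2: φ=-45°, α=345°
  d=(0.9659,-0.2588)  start (4,1)  tX=0.4762 tY=2.9751  stride 1/|dx|=1.0353 1/|dy|=3.8637
    cross x-line → (5,1), t=0.4762 (wall)
  → r_2 = 0.4762
beam 3: φ=45°, α=75°
  d=(0.2588,0.9659)  start (4,1)  tX=1.7773 tY=0.2381  stride 1/|dx|=3.8637 1/|dy|=1.0353
    cross y-line → (4,2), t=0.2381
    cross y-line → (4,3), t=1.2734
    cross x-line → (5,3), t=1.7773 (wall)
  → r_3 = 1.7773
beam 4: φ=135°, α=165°
  d=(-0.9659,0.2588)  start (4,1)  tX=0.5590 tY=0.8887  stride 1/|dx|=1.0353 1/|dy|=3.8637
    cross x-line → (3,1), t=0.5590
    cross y-line → (3,2), t=0.8887
    cross x-line → (2,2), t=1.5943
    cross x-line → (1,2), t=2.6296 (wall)
  → r_4 = 2.6296

ranges = [0.7972, 0.4762, 1.7773, 2.6296]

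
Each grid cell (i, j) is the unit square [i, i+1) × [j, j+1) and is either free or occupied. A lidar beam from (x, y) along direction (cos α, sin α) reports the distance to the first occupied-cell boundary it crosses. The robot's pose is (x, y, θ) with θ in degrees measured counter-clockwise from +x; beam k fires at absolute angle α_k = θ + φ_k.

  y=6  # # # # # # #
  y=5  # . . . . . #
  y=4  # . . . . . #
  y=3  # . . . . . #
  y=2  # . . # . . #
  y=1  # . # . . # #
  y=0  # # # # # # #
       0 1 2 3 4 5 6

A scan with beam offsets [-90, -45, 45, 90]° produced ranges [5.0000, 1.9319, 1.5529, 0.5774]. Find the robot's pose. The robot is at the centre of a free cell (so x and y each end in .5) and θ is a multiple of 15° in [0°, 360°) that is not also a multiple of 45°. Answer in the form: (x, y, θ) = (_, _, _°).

Enumerate (i+0.5, j+0.5, θ) over the 22 free cells and 16 admissible headings. For each, cast all 4 beams and compare to the given ranges.
  (2.5, 4.5, 255°): beam 1 = 1.5529 ≠ 5.0000 ✗
  (5.5, 3.5, 150°): beam 1 = 1.0000 ≠ 5.0000 ✗
  (5.5, 2.5, 285°): beam 1 = 1.5529 ≠ 5.0000 ✗
  (2.5, 5.5, 195°): beam 1 = 0.5176 ≠ 5.0000 ✗
  …
  (5.5, 3.5, 240°): r_1=5.0000, r_2=1.9319, r_3=1.5529, r_4=0.5774 — all match ✓
Only this pose fits every beam.

(x, y, θ) = (5.5, 3.5, 240°)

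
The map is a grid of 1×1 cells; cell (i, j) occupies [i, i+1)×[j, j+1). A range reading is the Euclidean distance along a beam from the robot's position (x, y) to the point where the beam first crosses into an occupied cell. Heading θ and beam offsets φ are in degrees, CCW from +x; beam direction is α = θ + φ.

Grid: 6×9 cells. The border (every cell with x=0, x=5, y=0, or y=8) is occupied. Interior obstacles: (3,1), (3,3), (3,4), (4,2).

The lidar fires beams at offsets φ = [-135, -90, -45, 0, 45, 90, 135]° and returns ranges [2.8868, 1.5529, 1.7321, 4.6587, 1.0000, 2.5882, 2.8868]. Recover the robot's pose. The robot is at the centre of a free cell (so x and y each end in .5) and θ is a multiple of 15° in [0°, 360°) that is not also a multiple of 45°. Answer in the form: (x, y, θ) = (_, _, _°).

Enumerate (i+0.5, j+0.5, θ) over the 24 free cells and 16 admissible headings. For each, cast all 7 beams and compare to the given ranges.
  (2.5, 4.5, 150°): beam 1 = 0.5176 ≠ 2.8868 ✗
  (3.5, 7.5, 255°): beam 1 = 0.5774 ≠ 2.8868 ✗
  (4.5, 4.5, 120°): beam 1 = 0.5176 ≠ 2.8868 ✗
  (1.5, 5.5, 165°): beam 1 = 4.0415 ≠ 2.8868 ✗
  …
  (2.5, 5.5, 255°): r_1=2.8868, r_2=1.5529, r_3=1.7321, r_4=4.6587, r_5=1.0000, r_6=2.5882, r_7=2.8868 — all match ✓
Only this pose fits every beam.

(x, y, θ) = (2.5, 5.5, 255°)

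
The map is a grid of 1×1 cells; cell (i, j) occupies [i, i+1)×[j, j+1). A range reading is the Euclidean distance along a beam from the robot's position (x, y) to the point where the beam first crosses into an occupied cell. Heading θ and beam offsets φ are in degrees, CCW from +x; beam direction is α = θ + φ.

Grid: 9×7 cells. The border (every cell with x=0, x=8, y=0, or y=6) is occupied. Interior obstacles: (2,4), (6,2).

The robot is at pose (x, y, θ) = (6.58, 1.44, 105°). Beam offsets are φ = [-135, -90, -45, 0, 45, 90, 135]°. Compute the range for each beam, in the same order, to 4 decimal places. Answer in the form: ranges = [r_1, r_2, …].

ranges = [0.8800, 1.4701, 0.6466, 0.5798, 5.1200, 1.7000, 0.5081]

beam 1: φ=-135°, α=330°
  dir = (cos 330°, sin 330°) = (0.8660, -0.5000); from cell (6,1)
  next x-line at t=0.4850, next y-line at t=0.8800; Δt_x=1.1547, Δt_y=2.0000
    x: enter (7,1) at t=0.4850
    y: enter (7,0) at t=0.8800 ← occupied
  → r_1 = 0.8800
beam 2: φ=-90°, α=15°
  dir = (cos 15°, sin 15°) = (0.9659, 0.2588); from cell (6,1)
  next x-line at t=0.4348, next y-line at t=2.1637; Δt_x=1.0353, Δt_y=3.8637
    x: enter (7,1) at t=0.4348
    x: enter (8,1) at t=1.4701 ← occupied
  → r_2 = 1.4701
beam 3: φ=-45°, α=60°
  dir = (cos 60°, sin 60°) = (0.5000, 0.8660); from cell (6,1)
  next x-line at t=0.8400, next y-line at t=0.6466; Δt_x=2.0000, Δt_y=1.1547
    y: enter (6,2) at t=0.6466 ← occupied
  → r_3 = 0.6466
beam 4: φ=0°, α=105°
  dir = (cos 105°, sin 105°) = (-0.2588, 0.9659); from cell (6,1)
  next x-line at t=2.2409, next y-line at t=0.5798; Δt_x=3.8637, Δt_y=1.0353
    y: enter (6,2) at t=0.5798 ← occupied
  → r_4 = 0.5798
beam 5: φ=45°, α=150°
  dir = (cos 150°, sin 150°) = (-0.8660, 0.5000); from cell (6,1)
  next x-line at t=0.6697, next y-line at t=1.1200; Δt_x=1.1547, Δt_y=2.0000
    x: enter (5,1) at t=0.6697
    y: enter (5,2) at t=1.1200
    x: enter (4,2) at t=1.8244
    x: enter (3,2) at t=2.9791
    y: enter (3,3) at t=3.1200
    x: enter (2,3) at t=4.1338
    y: enter (2,4) at t=5.1200 ← occupied
  → r_5 = 5.1200
beam 6: φ=90°, α=195°
  dir = (cos 195°, sin 195°) = (-0.9659, -0.2588); from cell (6,1)
  next x-line at t=0.6005, next y-line at t=1.7000; Δt_x=1.0353, Δt_y=3.8637
    x: enter (5,1) at t=0.6005
    x: enter (4,1) at t=1.6357
    y: enter (4,0) at t=1.7000 ← occupied
  → r_6 = 1.7000
beam 7: φ=135°, α=240°
  dir = (cos 240°, sin 240°) = (-0.5000, -0.8660); from cell (6,1)
  next x-line at t=1.1600, next y-line at t=0.5081; Δt_x=2.0000, Δt_y=1.1547
    y: enter (6,0) at t=0.5081 ← occupied
  → r_7 = 0.5081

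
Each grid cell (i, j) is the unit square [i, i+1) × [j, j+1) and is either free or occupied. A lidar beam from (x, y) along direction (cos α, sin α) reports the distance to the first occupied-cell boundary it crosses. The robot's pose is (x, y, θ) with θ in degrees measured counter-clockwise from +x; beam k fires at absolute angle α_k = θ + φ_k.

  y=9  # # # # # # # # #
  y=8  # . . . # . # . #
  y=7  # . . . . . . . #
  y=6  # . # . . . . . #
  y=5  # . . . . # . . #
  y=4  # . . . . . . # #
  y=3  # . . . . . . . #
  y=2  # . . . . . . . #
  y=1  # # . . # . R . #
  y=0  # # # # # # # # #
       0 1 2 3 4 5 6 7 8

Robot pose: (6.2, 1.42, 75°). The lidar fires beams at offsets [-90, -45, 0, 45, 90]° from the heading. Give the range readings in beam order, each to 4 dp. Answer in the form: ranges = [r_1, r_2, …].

ranges = [1.6228, 2.0785, 3.0910, 6.4000, 1.2423]

beam 1: φ=-90°, α=345°
  d=(0.9659,-0.2588)  start (6,1)  tX=0.8282 tY=1.6228  stride 1/|dx|=1.0353 1/|dy|=3.8637
    cross x-line → (7,1), t=0.8282
    cross y-line → (7,0), t=1.6228 (wall)
  → r_1 = 1.6228
beam 2: φ=-45°, α=30°
  d=(0.8660,0.5000)  start (6,1)  tX=0.9238 tY=1.1600  stride 1/|dx|=1.1547 1/|dy|=2.0000
    cross x-line → (7,1), t=0.9238
    cross y-line → (7,2), t=1.1600
    cross x-line → (8,2), t=2.0785 (wall)
  → r_2 = 2.0785
beam 3: φ=0°, α=75°
  d=(0.2588,0.9659)  start (6,1)  tX=3.0910 tY=0.6005  stride 1/|dx|=3.8637 1/|dy|=1.0353
    cross y-line → (6,2), t=0.6005
    cross y-line → (6,3), t=1.6357
    cross y-line → (6,4), t=2.6710
    cross x-line → (7,4), t=3.0910 (wall)
  → r_3 = 3.0910
beam 4: φ=45°, α=120°
  d=(-0.5000,0.8660)  start (6,1)  tX=0.4000 tY=0.6697  stride 1/|dx|=2.0000 1/|dy|=1.1547
    cross x-line → (5,1), t=0.4000
    cross y-line → (5,2), t=0.6697
    cross y-line → (5,3), t=1.8244
    cross x-line → (4,3), t=2.4000
    cross y-line → (4,4), t=2.9791
    cross y-line → (4,5), t=4.1338
    cross x-line → (3,5), t=4.4000
    cross y-line → (3,6), t=5.2885
    cross x-line → (2,6), t=6.4000 (wall)
  → r_4 = 6.4000
beam 5: φ=90°, α=165°
  d=(-0.9659,0.2588)  start (6,1)  tX=0.2071 tY=2.2409  stride 1/|dx|=1.0353 1/|dy|=3.8637
    cross x-line → (5,1), t=0.2071
    cross x-line → (4,1), t=1.2423 (wall)
  → r_5 = 1.2423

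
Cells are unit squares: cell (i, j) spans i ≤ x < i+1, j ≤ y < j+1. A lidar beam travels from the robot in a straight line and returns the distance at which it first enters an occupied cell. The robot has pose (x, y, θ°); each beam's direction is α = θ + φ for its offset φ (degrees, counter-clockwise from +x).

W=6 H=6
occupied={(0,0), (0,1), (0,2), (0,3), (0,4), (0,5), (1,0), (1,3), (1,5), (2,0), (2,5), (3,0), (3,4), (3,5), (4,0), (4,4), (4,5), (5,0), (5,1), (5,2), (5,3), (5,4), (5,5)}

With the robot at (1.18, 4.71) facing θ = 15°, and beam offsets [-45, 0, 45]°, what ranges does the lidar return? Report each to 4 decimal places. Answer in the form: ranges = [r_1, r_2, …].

ranges = [4.4110, 1.1205, 0.3349]

beam 1: φ=-45°, α=330°
  dir = (cos 330°, sin 330°) = (0.8660, -0.5000); from cell (1,4)
  next x-line at t=0.9469, next y-line at t=1.4200; Δt_x=1.1547, Δt_y=2.0000
    x: enter (2,4) at t=0.9469
    y: enter (2,3) at t=1.4200
    x: enter (3,3) at t=2.1016
    x: enter (4,3) at t=3.2563
    y: enter (4,2) at t=3.4200
    x: enter (5,2) at t=4.4110 ← occupied
  → r_1 = 4.4110
beam 2: φ=0°, α=15°
  dir = (cos 15°, sin 15°) = (0.9659, 0.2588); from cell (1,4)
  next x-line at t=0.8489, next y-line at t=1.1205; Δt_x=1.0353, Δt_y=3.8637
    x: enter (2,4) at t=0.8489
    y: enter (2,5) at t=1.1205 ← occupied
  → r_2 = 1.1205
beam 3: φ=45°, α=60°
  dir = (cos 60°, sin 60°) = (0.5000, 0.8660); from cell (1,4)
  next x-line at t=1.6400, next y-line at t=0.3349; Δt_x=2.0000, Δt_y=1.1547
    y: enter (1,5) at t=0.3349 ← occupied
  → r_3 = 0.3349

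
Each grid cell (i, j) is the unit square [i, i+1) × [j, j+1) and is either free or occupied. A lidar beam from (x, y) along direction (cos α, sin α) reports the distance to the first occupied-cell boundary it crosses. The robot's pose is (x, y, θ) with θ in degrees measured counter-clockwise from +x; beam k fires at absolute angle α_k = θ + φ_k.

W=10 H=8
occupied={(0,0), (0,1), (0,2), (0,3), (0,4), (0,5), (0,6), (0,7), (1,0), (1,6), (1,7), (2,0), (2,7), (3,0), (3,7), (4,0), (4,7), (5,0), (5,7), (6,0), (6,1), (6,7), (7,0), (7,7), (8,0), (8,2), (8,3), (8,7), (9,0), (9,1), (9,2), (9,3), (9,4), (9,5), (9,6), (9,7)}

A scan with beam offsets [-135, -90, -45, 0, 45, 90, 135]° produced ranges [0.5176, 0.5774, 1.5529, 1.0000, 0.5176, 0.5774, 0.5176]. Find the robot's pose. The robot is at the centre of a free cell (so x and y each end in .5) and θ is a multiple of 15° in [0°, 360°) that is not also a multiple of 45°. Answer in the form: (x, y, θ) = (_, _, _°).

The pose lattice has 44·16 = 704 candidates. Test each by forward raycasting.
  (3.5, 5.5, 330°): beam 1 = 2.5882 ≠ 0.5176 ✗
  (2.5, 1.5, 105°): beam 1 = 1.0000 ≠ 0.5176 ✗
  (7.5, 4.5, 255°): beam 1 = 2.8868 ≠ 0.5176 ✗
  (1.5, 1.5, 105°): beam 1 = 1.0000 ≠ 0.5176 ✗
  …
  (8.5, 1.5, 210°): r_1=0.5176, r_2=0.5774, r_3=1.5529, r_4=1.0000, r_5=0.5176, r_6=0.5774, r_7=0.5176 — all match ✓
Unique over the lattice → pose = (8.5, 1.5, 210°).

(x, y, θ) = (8.5, 1.5, 210°)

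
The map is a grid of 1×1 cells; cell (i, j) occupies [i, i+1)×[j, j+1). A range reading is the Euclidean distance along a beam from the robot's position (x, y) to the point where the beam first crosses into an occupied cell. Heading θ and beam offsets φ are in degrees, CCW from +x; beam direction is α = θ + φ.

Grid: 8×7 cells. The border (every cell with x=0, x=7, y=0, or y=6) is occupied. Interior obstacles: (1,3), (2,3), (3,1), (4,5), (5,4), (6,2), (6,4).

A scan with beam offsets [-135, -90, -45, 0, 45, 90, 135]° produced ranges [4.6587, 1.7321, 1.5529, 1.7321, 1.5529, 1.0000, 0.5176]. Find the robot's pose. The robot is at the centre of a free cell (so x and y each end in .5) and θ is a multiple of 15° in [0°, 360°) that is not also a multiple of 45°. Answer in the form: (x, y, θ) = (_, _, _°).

The pose lattice has 23·16 = 368 candidates. Test each by forward raycasting.
  (5.5, 5.5, 285°): beam 1 = 0.5774 ≠ 4.6587 ✗
  (2.5, 1.5, 75°): beam 1 = 0.5774 ≠ 4.6587 ✗
  (2.5, 5.5, 330°): beam 1 = 1.5529 ≠ 4.6587 ✗
  …
  (2.5, 4.5, 120°): r_1=4.6587, r_2=1.7321, r_3=1.5529, r_4=1.7321, r_5=1.5529, r_6=1.0000, r_7=0.5176 — all match ✓
No second candidate reproduces the full scan.

(x, y, θ) = (2.5, 4.5, 120°)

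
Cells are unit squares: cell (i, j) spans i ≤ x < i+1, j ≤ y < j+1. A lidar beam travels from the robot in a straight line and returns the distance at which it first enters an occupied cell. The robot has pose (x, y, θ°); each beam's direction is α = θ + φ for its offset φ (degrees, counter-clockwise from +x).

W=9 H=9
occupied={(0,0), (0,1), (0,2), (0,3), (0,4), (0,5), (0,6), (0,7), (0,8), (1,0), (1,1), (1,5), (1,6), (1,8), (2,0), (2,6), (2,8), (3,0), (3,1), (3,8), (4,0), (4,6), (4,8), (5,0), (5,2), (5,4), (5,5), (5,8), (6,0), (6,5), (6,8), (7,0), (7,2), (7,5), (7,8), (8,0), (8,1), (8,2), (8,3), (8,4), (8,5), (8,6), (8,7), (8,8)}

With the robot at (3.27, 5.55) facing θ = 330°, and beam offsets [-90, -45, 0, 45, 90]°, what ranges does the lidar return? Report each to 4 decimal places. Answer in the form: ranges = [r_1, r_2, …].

ranges = [4.0992, 4.7105, 1.9976, 1.7387, 1.4600]

beam 1: φ=-90°, α=240°
  direction (-0.5000, -0.8660); cell (3,5); t to first gridline: x 0.5400, y 0.6351 (then +2.0000 / +1.1547)
    (2,5) via x @ 0.5400
    (2,4) via y @ 0.6351
    (2,3) via y @ 1.7898
    (1,3) via x @ 2.5400
    (1,2) via y @ 2.9445
    (1,1) via y @ 4.0992  # hit
  → r_1 = 4.0992
beam 2: φ=-45°, α=285°
  direction (0.2588, -0.9659); cell (3,5); t to first gridline: x 2.8205, y 0.5694 (then +3.8637 / +1.0353)
    (3,4) via y @ 0.5694
    (3,3) via y @ 1.6047
    (3,2) via y @ 2.6400
    (4,2) via x @ 2.8205
    (4,1) via y @ 3.6752
    (4,0) via y @ 4.7105  # hit
  → r_2 = 4.7105
beam 3: φ=0°, α=330°
  direction (0.8660, -0.5000); cell (3,5); t to first gridline: x 0.8429, y 1.1000 (then +1.1547 / +2.0000)
    (4,5) via x @ 0.8429
    (4,4) via y @ 1.1000
    (5,4) via x @ 1.9976  # hit
  → r_3 = 1.9976
beam 4: φ=45°, α=15°
  direction (0.9659, 0.2588); cell (3,5); t to first gridline: x 0.7558, y 1.7387 (then +1.0353 / +3.8637)
    (4,5) via x @ 0.7558
    (4,6) via y @ 1.7387  # hit
  → r_4 = 1.7387
beam 5: φ=90°, α=60°
  direction (0.5000, 0.8660); cell (3,5); t to first gridline: x 1.4600, y 0.5196 (then +2.0000 / +1.1547)
    (3,6) via y @ 0.5196
    (4,6) via x @ 1.4600  # hit
  → r_5 = 1.4600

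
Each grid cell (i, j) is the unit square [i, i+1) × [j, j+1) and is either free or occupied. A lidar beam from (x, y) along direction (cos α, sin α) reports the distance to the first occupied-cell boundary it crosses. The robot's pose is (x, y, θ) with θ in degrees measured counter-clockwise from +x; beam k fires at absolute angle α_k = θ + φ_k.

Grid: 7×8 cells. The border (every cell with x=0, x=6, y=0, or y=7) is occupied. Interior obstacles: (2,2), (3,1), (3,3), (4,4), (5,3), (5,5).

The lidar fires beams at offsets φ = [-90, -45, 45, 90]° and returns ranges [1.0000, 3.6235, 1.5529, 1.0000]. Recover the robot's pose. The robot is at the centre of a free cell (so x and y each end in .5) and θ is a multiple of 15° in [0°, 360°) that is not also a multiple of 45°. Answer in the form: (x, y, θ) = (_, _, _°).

Enumerate (i+0.5, j+0.5, θ) over the 24 free cells and 16 admissible headings. For each, cast all 4 beams and compare to the given ranges.
  (1.5, 4.5, 345°): beam 1 = 1.9319 ≠ 1.0000 ✗
  (5.5, 6.5, 75°): beam 1 = 0.5176 ≠ 1.0000 ✗
  (2.5, 3.5, 195°): beam 1 = 3.6235 ≠ 1.0000 ✗
  (2.5, 1.5, 345°): beam 1 = 0.5176 ≠ 1.0000 ✗
  …
  (4.5, 6.5, 240°): r_1=1.0000, r_2=3.6235, r_3=1.5529, r_4=1.0000 — all match ✓
Only this pose fits every beam.

(x, y, θ) = (4.5, 6.5, 240°)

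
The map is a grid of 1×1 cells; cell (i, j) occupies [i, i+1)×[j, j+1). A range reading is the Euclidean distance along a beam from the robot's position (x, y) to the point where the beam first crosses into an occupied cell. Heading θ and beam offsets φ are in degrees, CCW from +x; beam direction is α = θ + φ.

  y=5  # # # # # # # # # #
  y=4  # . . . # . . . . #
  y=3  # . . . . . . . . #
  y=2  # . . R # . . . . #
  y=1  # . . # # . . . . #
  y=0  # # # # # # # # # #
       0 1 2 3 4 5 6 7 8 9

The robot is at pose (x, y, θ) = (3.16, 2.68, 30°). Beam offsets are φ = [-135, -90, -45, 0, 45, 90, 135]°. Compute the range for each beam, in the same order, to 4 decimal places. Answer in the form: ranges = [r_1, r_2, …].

ranges = [1.7393, 0.7852, 0.8696, 4.6400, 2.4018, 2.6789, 2.2362]

beam 1: φ=-135°, α=255°
  direction (-0.2588, -0.9659); cell (3,2); t to first gridline: x 0.6182, y 0.7040 (then +3.8637 / +1.0353)
    (2,2) via x @ 0.6182
    (2,1) via y @ 0.7040
    (2,0) via y @ 1.7393  # hit
  → r_1 = 1.7393
beam 2: φ=-90°, α=300°
  direction (0.5000, -0.8660); cell (3,2); t to first gridline: x 1.6800, y 0.7852 (then +2.0000 / +1.1547)
    (3,1) via y @ 0.7852  # hit
  → r_2 = 0.7852
beam 3: φ=-45°, α=345°
  direction (0.9659, -0.2588); cell (3,2); t to first gridline: x 0.8696, y 2.6273 (then +1.0353 / +3.8637)
    (4,2) via x @ 0.8696  # hit
  → r_3 = 0.8696
beam 4: φ=0°, α=30°
  direction (0.8660, 0.5000); cell (3,2); t to first gridline: x 0.9699, y 0.6400 (then +1.1547 / +2.0000)
    (3,3) via y @ 0.6400
    (4,3) via x @ 0.9699
    (5,3) via x @ 2.1246
    (5,4) via y @ 2.6400
    (6,4) via x @ 3.2793
    (7,4) via x @ 4.4341
    (7,5) via y @ 4.6400  # hit
  → r_4 = 4.6400
beam 5: φ=45°, α=75°
  direction (0.2588, 0.9659); cell (3,2); t to first gridline: x 3.2455, y 0.3313 (then +3.8637 / +1.0353)
    (3,3) via y @ 0.3313
    (3,4) via y @ 1.3666
    (3,5) via y @ 2.4018  # hit
  → r_5 = 2.4018
beam 6: φ=90°, α=120°
  direction (-0.5000, 0.8660); cell (3,2); t to first gridline: x 0.3200, y 0.3695 (then +2.0000 / +1.1547)
    (2,2) via x @ 0.3200
    (2,3) via y @ 0.3695
    (2,4) via y @ 1.5242
    (1,4) via x @ 2.3200
    (1,5) via y @ 2.6789  # hit
  → r_6 = 2.6789
beam 7: φ=135°, α=165°
  direction (-0.9659, 0.2588); cell (3,2); t to first gridline: x 0.1656, y 1.2364 (then +1.0353 / +3.8637)
    (2,2) via x @ 0.1656
    (1,2) via x @ 1.2009
    (1,3) via y @ 1.2364
    (0,3) via x @ 2.2362  # hit
  → r_7 = 2.2362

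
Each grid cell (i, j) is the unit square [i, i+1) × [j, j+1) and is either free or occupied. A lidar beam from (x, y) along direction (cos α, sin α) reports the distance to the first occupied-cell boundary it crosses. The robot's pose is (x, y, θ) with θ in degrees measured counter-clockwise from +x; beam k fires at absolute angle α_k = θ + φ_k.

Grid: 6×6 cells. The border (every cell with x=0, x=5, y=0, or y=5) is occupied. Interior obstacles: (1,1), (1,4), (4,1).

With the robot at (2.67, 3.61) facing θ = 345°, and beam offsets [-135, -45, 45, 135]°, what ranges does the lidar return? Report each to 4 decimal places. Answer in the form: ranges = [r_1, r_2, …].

ranges = [1.9283, 2.6600, 2.6905, 1.3400]

beam 1: φ=-135°, α=210°
  dir = (cos 210°, sin 210°) = (-0.8660, -0.5000); from cell (2,3)
  next x-line at t=0.7736, next y-line at t=1.2200; Δt_x=1.1547, Δt_y=2.0000
    x: enter (1,3) at t=0.7736
    y: enter (1,2) at t=1.2200
    x: enter (0,2) at t=1.9283 ← occupied
  → r_1 = 1.9283
beam 2: φ=-45°, α=300°
  dir = (cos 300°, sin 300°) = (0.5000, -0.8660); from cell (2,3)
  next x-line at t=0.6600, next y-line at t=0.7044; Δt_x=2.0000, Δt_y=1.1547
    x: enter (3,3) at t=0.6600
    y: enter (3,2) at t=0.7044
    y: enter (3,1) at t=1.8591
    x: enter (4,1) at t=2.6600 ← occupied
  → r_2 = 2.6600
beam 3: φ=45°, α=30°
  dir = (cos 30°, sin 30°) = (0.8660, 0.5000); from cell (2,3)
  next x-line at t=0.3811, next y-line at t=0.7800; Δt_x=1.1547, Δt_y=2.0000
    x: enter (3,3) at t=0.3811
    y: enter (3,4) at t=0.7800
    x: enter (4,4) at t=1.5358
    x: enter (5,4) at t=2.6905 ← occupied
  → r_3 = 2.6905
beam 4: φ=135°, α=120°
  dir = (cos 120°, sin 120°) = (-0.5000, 0.8660); from cell (2,3)
  next x-line at t=1.3400, next y-line at t=0.4503; Δt_x=2.0000, Δt_y=1.1547
    y: enter (2,4) at t=0.4503
    x: enter (1,4) at t=1.3400 ← occupied
  → r_4 = 1.3400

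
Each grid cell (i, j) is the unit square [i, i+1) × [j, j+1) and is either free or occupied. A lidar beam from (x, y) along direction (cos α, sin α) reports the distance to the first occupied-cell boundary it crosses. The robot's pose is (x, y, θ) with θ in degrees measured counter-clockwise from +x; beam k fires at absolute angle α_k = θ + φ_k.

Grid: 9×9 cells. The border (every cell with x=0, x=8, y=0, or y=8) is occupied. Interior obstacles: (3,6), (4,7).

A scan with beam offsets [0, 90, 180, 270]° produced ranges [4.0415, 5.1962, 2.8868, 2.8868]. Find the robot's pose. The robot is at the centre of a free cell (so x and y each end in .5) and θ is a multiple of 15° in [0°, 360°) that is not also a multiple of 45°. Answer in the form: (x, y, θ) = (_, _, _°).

Candidates: 47 free-cell centres × 16 headings = 752 poses. Raycast each; keep the one whose scan matches to 4 dp.
  (1.5, 7.5, 75°): beam 1 = 0.5176 ≠ 4.0415 ✗
  (6.5, 4.5, 210°): beam 1 = 6.3509 ≠ 4.0415 ✗
  (2.5, 4.5, 15°): beam 1 = 5.6940 ≠ 4.0415 ✗
  …
  (3.5, 4.5, 240°): r_1=4.0415, r_2=5.1962, r_3=2.8868, r_4=2.8868 — all match ✓
No second candidate reproduces the full scan.

(x, y, θ) = (3.5, 4.5, 240°)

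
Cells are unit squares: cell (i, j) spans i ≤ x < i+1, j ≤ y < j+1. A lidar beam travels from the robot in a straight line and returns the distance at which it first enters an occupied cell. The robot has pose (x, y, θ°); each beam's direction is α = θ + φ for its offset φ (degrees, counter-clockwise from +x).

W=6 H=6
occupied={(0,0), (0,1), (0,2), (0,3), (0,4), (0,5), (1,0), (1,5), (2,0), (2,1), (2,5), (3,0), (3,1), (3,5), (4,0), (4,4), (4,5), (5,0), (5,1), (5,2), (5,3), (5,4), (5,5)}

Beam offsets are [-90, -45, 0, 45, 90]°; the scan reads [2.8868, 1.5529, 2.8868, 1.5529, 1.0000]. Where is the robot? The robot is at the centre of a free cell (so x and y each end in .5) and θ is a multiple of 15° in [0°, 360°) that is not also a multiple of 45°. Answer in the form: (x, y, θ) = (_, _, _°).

(x, y, θ) = (3.5, 3.5, 300°)

Enumerate (i+0.5, j+0.5, θ) over the 13 free cells and 16 admissible headings. For each, cast all 5 beams and compare to the given ranges.
  (3.5, 4.5, 30°): beam 1 = 3.0000 ≠ 2.8868 ✗
  (2.5, 3.5, 15°): beam 1 = 1.5529 ≠ 2.8868 ✗
  (4.5, 3.5, 150°): beam 1 = 0.5774 ≠ 2.8868 ✗
  (1.5, 2.5, 285°): beam 1 = 0.5176 ≠ 2.8868 ✗
  (2.5, 2.5, 240°): beam 1 = 1.7321 ≠ 2.8868 ✗
  …
  (3.5, 3.5, 300°): r_1=2.8868, r_2=1.5529, r_3=2.8868, r_4=1.5529, r_5=1.0000 — all match ✓
No second candidate reproduces the full scan.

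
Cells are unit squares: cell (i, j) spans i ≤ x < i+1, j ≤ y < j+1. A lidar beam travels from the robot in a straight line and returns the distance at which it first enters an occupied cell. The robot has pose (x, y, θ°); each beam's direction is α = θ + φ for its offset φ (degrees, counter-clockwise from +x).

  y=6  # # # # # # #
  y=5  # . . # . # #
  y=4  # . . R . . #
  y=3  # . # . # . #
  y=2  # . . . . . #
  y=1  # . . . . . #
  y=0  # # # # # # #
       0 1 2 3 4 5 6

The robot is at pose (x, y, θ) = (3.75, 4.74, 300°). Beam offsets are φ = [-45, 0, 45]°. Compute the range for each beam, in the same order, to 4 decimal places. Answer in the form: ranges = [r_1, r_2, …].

beam 1: φ=-45°, α=255°
  cosα=-0.2588 sinα=-0.9659 | (3,4) | tMaxX 2.8978 tMaxY 0.7661 | tΔX 3.8637 tΔY 1.0353
    t=0.7661 [y] (3,3)
    t=1.8014 [y] (3,2)
    t=2.8367 [y] (3,1)
    t=2.8978 [x] (2,1)
    t=3.8719 [y] (2,0) — stop
  → r_1 = 3.8719
beam 2: φ=0°, α=300°
  cosα=0.5000 sinα=-0.8660 | (3,4) | tMaxX 0.5000 tMaxY 0.8545 | tΔX 2.0000 tΔY 1.1547
    t=0.5000 [x] (4,4)
    t=0.8545 [y] (4,3) — stop
  → r_2 = 0.8545
beam 3: φ=45°, α=345°
  cosα=0.9659 sinα=-0.2588 | (3,4) | tMaxX 0.2588 tMaxY 2.8591 | tΔX 1.0353 tΔY 3.8637
    t=0.2588 [x] (4,4)
    t=1.2941 [x] (5,4)
    t=2.3294 [x] (6,4) — stop
  → r_3 = 2.3294

ranges = [3.8719, 0.8545, 2.3294]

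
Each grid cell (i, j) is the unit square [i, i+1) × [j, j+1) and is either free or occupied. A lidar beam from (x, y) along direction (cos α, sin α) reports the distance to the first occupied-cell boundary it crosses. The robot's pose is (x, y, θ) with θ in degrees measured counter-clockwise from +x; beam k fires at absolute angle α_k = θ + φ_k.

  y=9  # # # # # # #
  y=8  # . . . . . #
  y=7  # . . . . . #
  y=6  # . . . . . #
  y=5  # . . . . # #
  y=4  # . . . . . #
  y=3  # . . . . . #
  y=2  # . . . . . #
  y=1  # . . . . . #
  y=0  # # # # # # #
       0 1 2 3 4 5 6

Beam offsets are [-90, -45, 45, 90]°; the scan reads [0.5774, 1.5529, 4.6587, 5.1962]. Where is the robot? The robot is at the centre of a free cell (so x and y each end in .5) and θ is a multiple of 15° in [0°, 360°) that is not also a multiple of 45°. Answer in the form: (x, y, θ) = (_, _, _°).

(x, y, θ) = (5.5, 7.5, 120°)

Enumerate (i+0.5, j+0.5, θ) over the 39 free cells and 16 admissible headings. For each, cast all 4 beams and compare to the given ranges.
  (1.5, 4.5, 210°): beam 1 = 1.0000 ≠ 0.5774 ✗
  (5.5, 4.5, 195°): beam 1 = 0.5176 ≠ 0.5774 ✗
  (1.5, 8.5, 285°): beam 1 = 0.5176 ≠ 0.5774 ✗
  …
  (5.5, 7.5, 120°): r_1=0.5774, r_2=1.5529, r_3=4.6587, r_4=5.1962 — all match ✓
Unique over the lattice → pose = (5.5, 7.5, 120°).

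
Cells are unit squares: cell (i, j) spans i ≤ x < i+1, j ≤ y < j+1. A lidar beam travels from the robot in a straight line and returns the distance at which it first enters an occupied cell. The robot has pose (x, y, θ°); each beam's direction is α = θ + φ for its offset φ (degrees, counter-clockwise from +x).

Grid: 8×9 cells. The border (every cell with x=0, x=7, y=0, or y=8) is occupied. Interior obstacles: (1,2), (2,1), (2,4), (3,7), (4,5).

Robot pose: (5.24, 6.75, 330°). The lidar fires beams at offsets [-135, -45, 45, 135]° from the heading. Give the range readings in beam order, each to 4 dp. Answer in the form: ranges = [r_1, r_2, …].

ranges = [4.3896, 5.9528, 1.8221, 1.2941]

beam 1: φ=-135°, α=195°
  dir = (cos 195°, sin 195°) = (-0.9659, -0.2588); from cell (5,6)
  next x-line at t=0.2485, next y-line at t=2.8978; Δt_x=1.0353, Δt_y=3.8637
    x: enter (4,6) at t=0.2485
    x: enter (3,6) at t=1.2837
    x: enter (2,6) at t=2.3190
    y: enter (2,5) at t=2.8978
    x: enter (1,5) at t=3.3543
    x: enter (0,5) at t=4.3896 ← occupied
  → r_1 = 4.3896
beam 2: φ=-45°, α=285°
  dir = (cos 285°, sin 285°) = (0.2588, -0.9659); from cell (5,6)
  next x-line at t=2.9364, next y-line at t=0.7765; Δt_x=3.8637, Δt_y=1.0353
    y: enter (5,5) at t=0.7765
    y: enter (5,4) at t=1.8117
    y: enter (5,3) at t=2.8470
    x: enter (6,3) at t=2.9364
    y: enter (6,2) at t=3.8823
    y: enter (6,1) at t=4.9176
    y: enter (6,0) at t=5.9528 ← occupied
  → r_2 = 5.9528
beam 3: φ=45°, α=15°
  dir = (cos 15°, sin 15°) = (0.9659, 0.2588); from cell (5,6)
  next x-line at t=0.7868, next y-line at t=0.9659; Δt_x=1.0353, Δt_y=3.8637
    x: enter (6,6) at t=0.7868
    y: enter (6,7) at t=0.9659
    x: enter (7,7) at t=1.8221 ← occupied
  → r_3 = 1.8221
beam 4: φ=135°, α=105°
  dir = (cos 105°, sin 105°) = (-0.2588, 0.9659); from cell (5,6)
  next x-line at t=0.9273, next y-line at t=0.2588; Δt_x=3.8637, Δt_y=1.0353
    y: enter (5,7) at t=0.2588
    x: enter (4,7) at t=0.9273
    y: enter (4,8) at t=1.2941 ← occupied
  → r_4 = 1.2941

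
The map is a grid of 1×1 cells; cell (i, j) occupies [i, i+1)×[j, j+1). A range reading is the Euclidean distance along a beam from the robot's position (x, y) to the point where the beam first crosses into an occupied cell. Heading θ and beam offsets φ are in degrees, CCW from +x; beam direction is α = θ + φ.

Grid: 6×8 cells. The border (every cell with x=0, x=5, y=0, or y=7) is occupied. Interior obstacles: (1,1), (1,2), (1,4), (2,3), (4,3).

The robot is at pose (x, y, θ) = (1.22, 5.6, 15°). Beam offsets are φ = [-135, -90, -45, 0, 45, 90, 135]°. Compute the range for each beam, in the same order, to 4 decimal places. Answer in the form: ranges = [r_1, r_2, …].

beam 1: φ=-135°, α=240°
  direction (-0.5000, -0.8660); cell (1,5); t to first gridline: x 0.4400, y 0.6928 (then +2.0000 / +1.1547)
    (0,5) via x @ 0.4400  # hit
  → r_1 = 0.4400
beam 2: φ=-90°, α=285°
  direction (0.2588, -0.9659); cell (1,5); t to first gridline: x 3.0137, y 0.6212 (then +3.8637 / +1.0353)
    (1,4) via y @ 0.6212  # hit
  → r_2 = 0.6212
beam 3: φ=-45°, α=330°
  direction (0.8660, -0.5000); cell (1,5); t to first gridline: x 0.9007, y 1.2000 (then +1.1547 / +2.0000)
    (2,5) via x @ 0.9007
    (2,4) via y @ 1.2000
    (3,4) via x @ 2.0554
    (3,3) via y @ 3.2000
    (4,3) via x @ 3.2101  # hit
  → r_3 = 3.2101
beam 4: φ=0°, α=15°
  direction (0.9659, 0.2588); cell (1,5); t to first gridline: x 0.8075, y 1.5455 (then +1.0353 / +3.8637)
    (2,5) via x @ 0.8075
    (2,6) via y @ 1.5455
    (3,6) via x @ 1.8428
    (4,6) via x @ 2.8781
    (5,6) via x @ 3.9133  # hit
  → r_4 = 3.9133
beam 5: φ=45°, α=60°
  direction (0.5000, 0.8660); cell (1,5); t to first gridline: x 1.5600, y 0.4619 (then +2.0000 / +1.1547)
    (1,6) via y @ 0.4619
    (2,6) via x @ 1.5600
    (2,7) via y @ 1.6166  # hit
  → r_5 = 1.6166
beam 6: φ=90°, α=105°
  direction (-0.2588, 0.9659); cell (1,5); t to first gridline: x 0.8500, y 0.4141 (then +3.8637 / +1.0353)
    (1,6) via y @ 0.4141
    (0,6) via x @ 0.8500  # hit
  → r_6 = 0.8500
beam 7: φ=135°, α=150°
  direction (-0.8660, 0.5000); cell (1,5); t to first gridline: x 0.2540, y 0.8000 (then +1.1547 / +2.0000)
    (0,5) via x @ 0.2540  # hit
  → r_7 = 0.2540

ranges = [0.4400, 0.6212, 3.2101, 3.9133, 1.6166, 0.8500, 0.2540]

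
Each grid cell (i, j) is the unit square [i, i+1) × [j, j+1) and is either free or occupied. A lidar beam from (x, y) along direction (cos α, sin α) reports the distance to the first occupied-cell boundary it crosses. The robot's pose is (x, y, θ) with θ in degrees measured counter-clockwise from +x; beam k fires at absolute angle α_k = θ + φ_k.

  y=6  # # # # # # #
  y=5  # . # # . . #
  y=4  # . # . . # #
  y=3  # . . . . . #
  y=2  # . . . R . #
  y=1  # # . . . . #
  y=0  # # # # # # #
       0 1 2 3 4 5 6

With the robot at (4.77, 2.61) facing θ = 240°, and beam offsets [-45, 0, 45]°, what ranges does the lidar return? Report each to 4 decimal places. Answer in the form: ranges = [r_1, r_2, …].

beam 1: φ=-45°, α=195°
  cosα=-0.9659 sinα=-0.2588 | (4,2) | tMaxX 0.7972 tMaxY 2.3569 | tΔX 1.0353 tΔY 3.8637
    t=0.7972 [x] (3,2)
    t=1.8324 [x] (2,2)
    t=2.3569 [y] (2,1)
    t=2.8677 [x] (1,1) — stop
  → r_1 = 2.8677
beam 2: φ=0°, α=240°
  cosα=-0.5000 sinα=-0.8660 | (4,2) | tMaxX 1.5400 tMaxY 0.7044 | tΔX 2.0000 tΔY 1.1547
    t=0.7044 [y] (4,1)
    t=1.5400 [x] (3,1)
    t=1.8591 [y] (3,0) — stop
  → r_2 = 1.8591
beam 3: φ=45°, α=285°
  cosα=0.2588 sinα=-0.9659 | (4,2) | tMaxX 0.8887 tMaxY 0.6315 | tΔX 3.8637 tΔY 1.0353
    t=0.6315 [y] (4,1)
    t=0.8887 [x] (5,1)
    t=1.6668 [y] (5,0) — stop
  → r_3 = 1.6668

ranges = [2.8677, 1.8591, 1.6668]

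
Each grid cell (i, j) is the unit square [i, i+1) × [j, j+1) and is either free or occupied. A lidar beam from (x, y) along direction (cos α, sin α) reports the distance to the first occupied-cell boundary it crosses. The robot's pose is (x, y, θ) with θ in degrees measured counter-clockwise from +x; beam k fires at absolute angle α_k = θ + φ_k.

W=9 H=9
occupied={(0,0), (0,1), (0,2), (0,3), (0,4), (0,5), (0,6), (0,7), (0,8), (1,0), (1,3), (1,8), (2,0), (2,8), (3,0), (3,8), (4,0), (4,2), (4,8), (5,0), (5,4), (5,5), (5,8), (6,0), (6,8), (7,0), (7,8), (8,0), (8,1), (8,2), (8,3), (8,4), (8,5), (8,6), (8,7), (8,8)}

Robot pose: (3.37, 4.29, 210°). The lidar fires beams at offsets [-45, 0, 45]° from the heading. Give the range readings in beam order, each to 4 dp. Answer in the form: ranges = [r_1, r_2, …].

ranges = [2.4536, 1.5819, 3.4061]

beam 1: φ=-45°, α=165°
  dir = (cos 165°, sin 165°) = (-0.9659, 0.2588); from cell (3,4)
  next x-line at t=0.3831, next y-line at t=2.7432; Δt_x=1.0353, Δt_y=3.8637
    x: enter (2,4) at t=0.3831
    x: enter (1,4) at t=1.4183
    x: enter (0,4) at t=2.4536 ← occupied
  → r_1 = 2.4536
beam 2: φ=0°, α=210°
  dir = (cos 210°, sin 210°) = (-0.8660, -0.5000); from cell (3,4)
  next x-line at t=0.4272, next y-line at t=0.5800; Δt_x=1.1547, Δt_y=2.0000
    x: enter (2,4) at t=0.4272
    y: enter (2,3) at t=0.5800
    x: enter (1,3) at t=1.5819 ← occupied
  → r_2 = 1.5819
beam 3: φ=45°, α=255°
  dir = (cos 255°, sin 255°) = (-0.2588, -0.9659); from cell (3,4)
  next x-line at t=1.4296, next y-line at t=0.3002; Δt_x=3.8637, Δt_y=1.0353
    y: enter (3,3) at t=0.3002
    y: enter (3,2) at t=1.3355
    x: enter (2,2) at t=1.4296
    y: enter (2,1) at t=2.3708
    y: enter (2,0) at t=3.4061 ← occupied
  → r_3 = 3.4061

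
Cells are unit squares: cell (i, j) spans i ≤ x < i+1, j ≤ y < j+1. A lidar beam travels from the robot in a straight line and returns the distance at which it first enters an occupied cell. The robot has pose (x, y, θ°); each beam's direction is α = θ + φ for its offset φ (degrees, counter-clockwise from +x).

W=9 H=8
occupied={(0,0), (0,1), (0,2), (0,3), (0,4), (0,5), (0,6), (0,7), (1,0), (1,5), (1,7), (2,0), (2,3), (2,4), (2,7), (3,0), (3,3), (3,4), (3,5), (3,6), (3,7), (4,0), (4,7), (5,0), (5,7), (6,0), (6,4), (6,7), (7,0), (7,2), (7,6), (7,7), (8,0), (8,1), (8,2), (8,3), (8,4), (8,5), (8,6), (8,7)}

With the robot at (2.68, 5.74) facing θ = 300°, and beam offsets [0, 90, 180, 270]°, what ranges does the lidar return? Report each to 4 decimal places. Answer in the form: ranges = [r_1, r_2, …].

beam 1: φ=0°, α=300°
  dir = (cos 300°, sin 300°) = (0.5000, -0.8660); from cell (2,5)
  next x-line at t=0.6400, next y-line at t=0.8545; Δt_x=2.0000, Δt_y=1.1547
    x: enter (3,5) at t=0.6400 ← occupied
  → r_1 = 0.6400
beam 2: φ=90°, α=30°
  dir = (cos 30°, sin 30°) = (0.8660, 0.5000); from cell (2,5)
  next x-line at t=0.3695, next y-line at t=0.5200; Δt_x=1.1547, Δt_y=2.0000
    x: enter (3,5) at t=0.3695 ← occupied
  → r_2 = 0.3695
beam 3: φ=180°, α=120°
  dir = (cos 120°, sin 120°) = (-0.5000, 0.8660); from cell (2,5)
  next x-line at t=1.3600, next y-line at t=0.3002; Δt_x=2.0000, Δt_y=1.1547
    y: enter (2,6) at t=0.3002
    x: enter (1,6) at t=1.3600
    y: enter (1,7) at t=1.4549 ← occupied
  → r_3 = 1.4549
beam 4: φ=270°, α=210°
  dir = (cos 210°, sin 210°) = (-0.8660, -0.5000); from cell (2,5)
  next x-line at t=0.7852, next y-line at t=1.4800; Δt_x=1.1547, Δt_y=2.0000
    x: enter (1,5) at t=0.7852 ← occupied
  → r_4 = 0.7852

ranges = [0.6400, 0.3695, 1.4549, 0.7852]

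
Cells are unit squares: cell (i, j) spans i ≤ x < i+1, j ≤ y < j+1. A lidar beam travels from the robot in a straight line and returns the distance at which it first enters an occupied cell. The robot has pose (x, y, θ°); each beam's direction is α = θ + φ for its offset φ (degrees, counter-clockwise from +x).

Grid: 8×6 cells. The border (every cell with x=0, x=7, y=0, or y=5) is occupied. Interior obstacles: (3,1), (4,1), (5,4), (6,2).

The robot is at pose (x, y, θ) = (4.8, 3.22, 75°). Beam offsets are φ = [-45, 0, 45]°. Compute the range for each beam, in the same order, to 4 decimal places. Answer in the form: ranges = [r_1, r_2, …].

beam 1: φ=-45°, α=30°
  dir = (cos 30°, sin 30°) = (0.8660, 0.5000); from cell (4,3)
  next x-line at t=0.2309, next y-line at t=1.5600; Δt_x=1.1547, Δt_y=2.0000
    x: enter (5,3) at t=0.2309
    x: enter (6,3) at t=1.3856
    y: enter (6,4) at t=1.5600
    x: enter (7,4) at t=2.5403 ← occupied
  → r_1 = 2.5403
beam 2: φ=0°, α=75°
  dir = (cos 75°, sin 75°) = (0.2588, 0.9659); from cell (4,3)
  next x-line at t=0.7727, next y-line at t=0.8075; Δt_x=3.8637, Δt_y=1.0353
    x: enter (5,3) at t=0.7727
    y: enter (5,4) at t=0.8075 ← occupied
  → r_2 = 0.8075
beam 3: φ=45°, α=120°
  dir = (cos 120°, sin 120°) = (-0.5000, 0.8660); from cell (4,3)
  next x-line at t=1.6000, next y-line at t=0.9007; Δt_x=2.0000, Δt_y=1.1547
    y: enter (4,4) at t=0.9007
    x: enter (3,4) at t=1.6000
    y: enter (3,5) at t=2.0554 ← occupied
  → r_3 = 2.0554

ranges = [2.5403, 0.8075, 2.0554]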